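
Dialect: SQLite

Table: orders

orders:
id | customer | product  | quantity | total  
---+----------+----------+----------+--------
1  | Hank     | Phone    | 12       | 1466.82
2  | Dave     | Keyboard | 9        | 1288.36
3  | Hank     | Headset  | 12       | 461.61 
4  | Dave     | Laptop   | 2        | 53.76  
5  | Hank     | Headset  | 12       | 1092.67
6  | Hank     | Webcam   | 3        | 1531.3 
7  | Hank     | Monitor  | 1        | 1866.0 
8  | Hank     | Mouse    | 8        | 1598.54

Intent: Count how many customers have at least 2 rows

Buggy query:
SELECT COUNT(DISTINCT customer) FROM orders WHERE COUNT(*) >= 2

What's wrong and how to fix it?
Bug: COUNT(*) cannot appear in WHERE; the per-group count doesn't exist yet

Fix: Use a subquery that GROUPs and filters with HAVING, then count its rows

Corrected query:
SELECT COUNT(*) FROM (SELECT customer FROM orders GROUP BY customer HAVING COUNT(*) >= 2)

Result:
COUNT(*)
--------
2       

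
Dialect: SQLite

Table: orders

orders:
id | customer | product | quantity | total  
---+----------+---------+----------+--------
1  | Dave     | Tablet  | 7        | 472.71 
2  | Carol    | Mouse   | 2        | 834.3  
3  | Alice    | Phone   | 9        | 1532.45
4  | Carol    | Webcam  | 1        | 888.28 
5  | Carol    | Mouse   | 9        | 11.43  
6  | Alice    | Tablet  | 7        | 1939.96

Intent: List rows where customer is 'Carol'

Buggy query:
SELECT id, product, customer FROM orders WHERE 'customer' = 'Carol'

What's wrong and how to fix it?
Bug: Single quotes denote string literals in SQL; the column name is being compared as a constant string

Fix: Remove the quotes around the column name (or use double quotes for an identifier)

Corrected query:
SELECT id, product, customer FROM orders WHERE customer = 'Carol'

Result:
id | product | customer
---+---------+---------
2  | Mouse   | Carol   
4  | Webcam  | Carol   
5  | Mouse   | Carol   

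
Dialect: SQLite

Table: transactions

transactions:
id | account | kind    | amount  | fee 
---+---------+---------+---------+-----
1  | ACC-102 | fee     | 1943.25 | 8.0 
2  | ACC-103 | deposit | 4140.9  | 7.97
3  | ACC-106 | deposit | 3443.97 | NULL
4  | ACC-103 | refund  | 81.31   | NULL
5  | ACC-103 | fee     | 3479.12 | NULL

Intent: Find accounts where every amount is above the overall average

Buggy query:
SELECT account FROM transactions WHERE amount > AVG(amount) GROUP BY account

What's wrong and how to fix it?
Bug: AVG() is an aggregate; it can't sit directly in WHERE

Fix: Use a subquery for AVG and a HAVING MIN(...) filter so the condition holds for every row in the group

Corrected query:
SELECT account FROM transactions GROUP BY account HAVING MIN(amount) > (SELECT AVG(amount) FROM transactions)

Result:
account
-------
ACC-106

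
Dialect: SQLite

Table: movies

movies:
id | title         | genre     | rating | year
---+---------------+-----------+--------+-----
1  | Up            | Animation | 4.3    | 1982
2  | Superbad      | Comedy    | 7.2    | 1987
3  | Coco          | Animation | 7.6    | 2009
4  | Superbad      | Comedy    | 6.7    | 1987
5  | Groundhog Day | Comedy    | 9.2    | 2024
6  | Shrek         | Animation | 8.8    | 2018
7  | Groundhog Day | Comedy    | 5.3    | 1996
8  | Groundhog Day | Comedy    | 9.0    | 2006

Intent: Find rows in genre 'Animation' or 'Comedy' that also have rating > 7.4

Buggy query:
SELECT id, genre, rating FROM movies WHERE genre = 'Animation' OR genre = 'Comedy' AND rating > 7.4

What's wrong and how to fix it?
Bug: Without parentheses, AND is evaluated before OR, so the rating filter only applies to the 'Comedy' branch

Fix: Add parentheses around the OR so the AND applies to both alternatives

Corrected query:
SELECT id, genre, rating FROM movies WHERE (genre = 'Animation' OR genre = 'Comedy') AND rating > 7.4

Result:
id | genre     | rating
---+-----------+-------
3  | Animation | 7.6   
5  | Comedy    | 9.2   
6  | Animation | 8.8   
8  | Comedy    | 9     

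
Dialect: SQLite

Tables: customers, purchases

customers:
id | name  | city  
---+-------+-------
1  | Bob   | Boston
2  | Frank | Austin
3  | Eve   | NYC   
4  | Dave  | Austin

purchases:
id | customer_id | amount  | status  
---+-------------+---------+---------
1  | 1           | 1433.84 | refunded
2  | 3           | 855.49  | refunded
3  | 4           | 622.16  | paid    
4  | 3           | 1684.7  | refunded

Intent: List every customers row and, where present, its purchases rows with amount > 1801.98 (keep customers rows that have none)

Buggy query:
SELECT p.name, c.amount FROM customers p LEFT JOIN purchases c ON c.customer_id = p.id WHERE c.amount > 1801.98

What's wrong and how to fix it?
Bug: A WHERE condition on the right-hand table after LEFT JOIN drops unmatched parents

Fix: Move the right-table condition into the ON clause so unmatched parents are kept

Corrected query:
SELECT p.name, c.amount FROM customers p LEFT JOIN purchases c ON c.customer_id = p.id AND c.amount > 1801.98

Result:
name  | amount
------+-------
Bob   | NULL  
Frank | NULL  
Eve   | NULL  
Dave  | NULL  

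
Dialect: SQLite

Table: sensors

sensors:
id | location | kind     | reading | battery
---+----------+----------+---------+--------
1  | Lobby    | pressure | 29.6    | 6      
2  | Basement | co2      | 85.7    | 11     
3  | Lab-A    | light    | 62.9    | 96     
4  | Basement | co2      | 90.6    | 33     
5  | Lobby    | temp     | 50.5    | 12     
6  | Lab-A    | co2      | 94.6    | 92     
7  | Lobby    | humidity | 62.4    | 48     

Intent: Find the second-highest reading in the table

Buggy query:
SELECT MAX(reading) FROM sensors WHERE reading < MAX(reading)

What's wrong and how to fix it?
Bug: MAX(reading) on the right of the comparison is an aggregate-in-WHERE error

Fix: Compute the overall MAX in a subquery, then take MAX of rows below it

Corrected query:
SELECT MAX(reading) FROM sensors WHERE reading < (SELECT MAX(reading) FROM sensors)

Result:
MAX(reading)
------------
90.6        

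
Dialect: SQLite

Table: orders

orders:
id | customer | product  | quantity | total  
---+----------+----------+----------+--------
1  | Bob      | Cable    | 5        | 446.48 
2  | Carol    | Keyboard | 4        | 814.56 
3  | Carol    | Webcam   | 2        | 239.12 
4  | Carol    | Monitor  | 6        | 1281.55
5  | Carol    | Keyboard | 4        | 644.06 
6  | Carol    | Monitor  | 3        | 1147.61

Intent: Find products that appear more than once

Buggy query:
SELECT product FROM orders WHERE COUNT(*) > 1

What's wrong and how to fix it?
Bug: COUNT(*) is an aggregate and cannot be used in WHERE

Fix: GROUP BY product, then filter groups with HAVING COUNT(*) > 1

Corrected query:
SELECT product FROM orders GROUP BY product HAVING COUNT(*) > 1

Result:
product 
--------
Keyboard
Monitor 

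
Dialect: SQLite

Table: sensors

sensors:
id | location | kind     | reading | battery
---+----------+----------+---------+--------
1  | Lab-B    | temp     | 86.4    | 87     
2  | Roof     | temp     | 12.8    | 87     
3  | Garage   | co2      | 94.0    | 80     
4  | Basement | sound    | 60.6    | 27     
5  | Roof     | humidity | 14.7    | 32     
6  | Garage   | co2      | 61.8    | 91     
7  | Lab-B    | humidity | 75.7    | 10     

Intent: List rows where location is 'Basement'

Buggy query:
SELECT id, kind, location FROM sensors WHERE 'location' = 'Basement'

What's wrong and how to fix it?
Bug: Single quotes denote string literals in SQL; the column name is being compared as a constant string

Fix: Remove the quotes around the column name (or use double quotes for an identifier)

Corrected query:
SELECT id, kind, location FROM sensors WHERE location = 'Basement'

Result:
id | kind  | location
---+-------+---------
4  | sound | Basement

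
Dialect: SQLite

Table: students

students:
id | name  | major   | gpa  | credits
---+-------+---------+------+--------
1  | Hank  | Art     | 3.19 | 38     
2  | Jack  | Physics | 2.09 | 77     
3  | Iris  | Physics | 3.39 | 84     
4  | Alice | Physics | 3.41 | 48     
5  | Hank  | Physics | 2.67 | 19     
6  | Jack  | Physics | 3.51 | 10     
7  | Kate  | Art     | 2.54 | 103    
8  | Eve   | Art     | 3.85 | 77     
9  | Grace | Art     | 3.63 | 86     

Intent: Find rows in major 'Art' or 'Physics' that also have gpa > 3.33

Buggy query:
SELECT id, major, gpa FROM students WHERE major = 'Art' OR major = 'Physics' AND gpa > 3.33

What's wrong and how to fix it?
Bug: AND binds tighter than OR, so this parses as major = 'Art' OR (major = 'Physics' AND gpa > 3.33)

Fix: Group the OR with parentheses (or use IN), then AND the threshold

Corrected query:
SELECT id, major, gpa FROM students WHERE (major = 'Art' OR major = 'Physics') AND gpa > 3.33

Result:
id | major   | gpa 
---+---------+-----
3  | Physics | 3.39
4  | Physics | 3.41
6  | Physics | 3.51
8  | Art     | 3.85
9  | Art     | 3.63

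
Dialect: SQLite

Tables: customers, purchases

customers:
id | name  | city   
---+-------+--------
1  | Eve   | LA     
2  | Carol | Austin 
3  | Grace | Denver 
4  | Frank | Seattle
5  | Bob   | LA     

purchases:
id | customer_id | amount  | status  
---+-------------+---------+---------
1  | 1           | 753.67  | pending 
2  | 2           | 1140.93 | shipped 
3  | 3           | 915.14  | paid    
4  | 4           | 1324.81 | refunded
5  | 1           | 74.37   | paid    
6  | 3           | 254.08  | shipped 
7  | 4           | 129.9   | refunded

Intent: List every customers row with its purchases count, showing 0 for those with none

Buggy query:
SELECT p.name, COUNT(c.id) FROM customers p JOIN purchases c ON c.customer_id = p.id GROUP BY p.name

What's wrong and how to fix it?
Bug: An inner join excludes parents with zero children

Fix: Use LEFT JOIN so parents without children still appear (COUNT(c.id) gives 0)

Corrected query:
SELECT p.name, COUNT(c.id) FROM customers p LEFT JOIN purchases c ON c.customer_id = p.id GROUP BY p.name

Result:
name  | COUNT(c.id)
------+------------
Bob   | 0          
Carol | 1          
Eve   | 2          
Frank | 2          
Grace | 2          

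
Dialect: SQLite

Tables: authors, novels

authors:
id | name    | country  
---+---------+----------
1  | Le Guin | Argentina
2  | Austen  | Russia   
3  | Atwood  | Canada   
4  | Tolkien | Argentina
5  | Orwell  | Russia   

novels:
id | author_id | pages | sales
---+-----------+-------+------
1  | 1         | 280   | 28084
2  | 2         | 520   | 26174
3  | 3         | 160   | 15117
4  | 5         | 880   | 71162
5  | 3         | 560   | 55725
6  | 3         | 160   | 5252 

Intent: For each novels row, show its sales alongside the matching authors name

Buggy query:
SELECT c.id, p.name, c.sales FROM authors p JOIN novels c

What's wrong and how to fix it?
Bug: JOIN with no ON clause produces a cartesian product; every novels row pairs with every authors row

Fix: Specify the join condition linking the foreign key to the parent id

Corrected query:
SELECT c.id, p.name, c.sales FROM authors p JOIN novels c ON c.author_id = p.id

Result:
id | name    | sales
---+---------+------
1  | Le Guin | 28084
2  | Austen  | 26174
3  | Atwood  | 15117
4  | Orwell  | 71162
5  | Atwood  | 55725
6  | Atwood  | 5252 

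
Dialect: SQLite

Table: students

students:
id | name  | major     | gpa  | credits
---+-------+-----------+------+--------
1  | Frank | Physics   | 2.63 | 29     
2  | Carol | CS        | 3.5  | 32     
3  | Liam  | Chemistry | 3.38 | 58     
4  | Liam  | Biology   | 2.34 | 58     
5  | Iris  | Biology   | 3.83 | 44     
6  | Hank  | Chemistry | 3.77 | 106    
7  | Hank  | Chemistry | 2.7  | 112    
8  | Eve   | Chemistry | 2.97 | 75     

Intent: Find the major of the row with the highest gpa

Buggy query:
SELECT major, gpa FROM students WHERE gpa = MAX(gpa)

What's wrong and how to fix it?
Bug: MAX(gpa) is an aggregate and cannot be used directly in WHERE

Fix: Wrap MAX in a scalar subquery so WHERE compares against a single value

Corrected query:
SELECT major, gpa FROM students WHERE gpa = (SELECT MAX(gpa) FROM students)

Result:
major   | gpa 
--------+-----
Biology | 3.83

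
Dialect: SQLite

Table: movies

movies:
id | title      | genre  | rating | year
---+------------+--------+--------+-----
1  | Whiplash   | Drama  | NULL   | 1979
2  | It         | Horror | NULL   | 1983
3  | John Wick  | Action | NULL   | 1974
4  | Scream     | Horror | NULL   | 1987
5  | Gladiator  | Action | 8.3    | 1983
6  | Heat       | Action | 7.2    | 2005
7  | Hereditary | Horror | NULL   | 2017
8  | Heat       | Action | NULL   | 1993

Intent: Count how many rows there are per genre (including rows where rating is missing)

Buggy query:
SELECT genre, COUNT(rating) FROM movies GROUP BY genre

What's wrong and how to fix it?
Bug: COUNT(column) counts non-NULL values only; rows with NULL rating aren't counted

Fix: Use COUNT(*) to count all rows regardless of NULL

Corrected query:
SELECT genre, COUNT(*) FROM movies GROUP BY genre

Result:
genre  | COUNT(*)
-------+---------
Action | 4       
Drama  | 1       
Horror | 3       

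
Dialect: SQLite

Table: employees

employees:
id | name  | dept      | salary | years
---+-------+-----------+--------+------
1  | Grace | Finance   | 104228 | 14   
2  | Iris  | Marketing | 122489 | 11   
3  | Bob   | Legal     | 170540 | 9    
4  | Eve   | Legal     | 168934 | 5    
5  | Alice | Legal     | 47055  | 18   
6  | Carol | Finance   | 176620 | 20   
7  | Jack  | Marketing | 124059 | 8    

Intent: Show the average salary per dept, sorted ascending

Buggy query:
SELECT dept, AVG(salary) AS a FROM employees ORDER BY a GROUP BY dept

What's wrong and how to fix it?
Bug: GROUP BY must precede ORDER BY

Fix: Move ORDER BY to the end, after GROUP BY

Corrected query:
SELECT dept, AVG(salary) AS a FROM employees GROUP BY dept ORDER BY a

Result:
dept      | a     
----------+-------
Marketing | 123274
Legal     | 128843
Finance   | 140424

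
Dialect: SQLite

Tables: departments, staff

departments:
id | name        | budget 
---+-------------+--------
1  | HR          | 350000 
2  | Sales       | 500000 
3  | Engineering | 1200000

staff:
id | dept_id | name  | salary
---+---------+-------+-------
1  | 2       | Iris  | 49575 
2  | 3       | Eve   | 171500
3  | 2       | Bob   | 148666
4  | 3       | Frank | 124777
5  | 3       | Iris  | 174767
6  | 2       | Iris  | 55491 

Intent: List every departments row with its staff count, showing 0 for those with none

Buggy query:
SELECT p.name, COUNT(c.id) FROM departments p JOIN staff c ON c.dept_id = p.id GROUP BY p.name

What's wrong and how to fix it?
Bug: An inner join excludes parents with zero children

Fix: Switch to LEFT JOIN to retain unmatched parent rows

Corrected query:
SELECT p.name, COUNT(c.id) FROM departments p LEFT JOIN staff c ON c.dept_id = p.id GROUP BY p.name

Result:
name        | COUNT(c.id)
------------+------------
Engineering | 3          
HR          | 0          
Sales       | 3          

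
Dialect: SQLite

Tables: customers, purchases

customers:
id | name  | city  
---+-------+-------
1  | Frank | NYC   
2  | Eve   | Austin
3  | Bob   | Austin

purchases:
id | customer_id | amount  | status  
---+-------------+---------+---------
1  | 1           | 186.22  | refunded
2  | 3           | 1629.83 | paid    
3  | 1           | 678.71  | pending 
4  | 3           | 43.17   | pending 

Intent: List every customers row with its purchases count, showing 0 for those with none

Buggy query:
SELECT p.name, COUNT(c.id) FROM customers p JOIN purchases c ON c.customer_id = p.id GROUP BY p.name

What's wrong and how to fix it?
Bug: An inner join excludes parents with zero children

Fix: Switch to LEFT JOIN to retain unmatched parent rows

Corrected query:
SELECT p.name, COUNT(c.id) FROM customers p LEFT JOIN purchases c ON c.customer_id = p.id GROUP BY p.name

Result:
name  | COUNT(c.id)
------+------------
Bob   | 2          
Eve   | 0          
Frank | 2          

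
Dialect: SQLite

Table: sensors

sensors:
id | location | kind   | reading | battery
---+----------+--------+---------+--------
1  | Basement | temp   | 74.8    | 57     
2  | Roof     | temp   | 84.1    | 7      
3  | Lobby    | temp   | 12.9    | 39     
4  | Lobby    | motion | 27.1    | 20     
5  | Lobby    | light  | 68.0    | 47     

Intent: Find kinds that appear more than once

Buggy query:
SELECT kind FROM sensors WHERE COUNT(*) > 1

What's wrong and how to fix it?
Bug: COUNT(*) is an aggregate and cannot be used in WHERE

Fix: GROUP BY kind, then filter groups with HAVING COUNT(*) > 1

Corrected query:
SELECT kind FROM sensors GROUP BY kind HAVING COUNT(*) > 1

Result:
kind
----
temp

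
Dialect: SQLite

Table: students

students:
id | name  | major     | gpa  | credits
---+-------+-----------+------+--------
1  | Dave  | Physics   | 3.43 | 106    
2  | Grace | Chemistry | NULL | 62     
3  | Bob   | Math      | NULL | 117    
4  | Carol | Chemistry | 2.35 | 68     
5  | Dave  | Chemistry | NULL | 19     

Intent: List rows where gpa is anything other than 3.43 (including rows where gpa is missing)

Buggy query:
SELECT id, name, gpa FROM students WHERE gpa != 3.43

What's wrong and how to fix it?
Bug: 'gpa != 3.43' is unknown when gpa is NULL, so NULL rows are silently excluded

Fix: Add an explicit OR gpa IS NULL to include the missing-value rows

Corrected query:
SELECT id, name, gpa FROM students WHERE gpa != 3.43 OR gpa IS NULL

Result:
id | name  | gpa 
---+-------+-----
2  | Grace | NULL
3  | Bob   | NULL
4  | Carol | 2.35
5  | Dave  | NULL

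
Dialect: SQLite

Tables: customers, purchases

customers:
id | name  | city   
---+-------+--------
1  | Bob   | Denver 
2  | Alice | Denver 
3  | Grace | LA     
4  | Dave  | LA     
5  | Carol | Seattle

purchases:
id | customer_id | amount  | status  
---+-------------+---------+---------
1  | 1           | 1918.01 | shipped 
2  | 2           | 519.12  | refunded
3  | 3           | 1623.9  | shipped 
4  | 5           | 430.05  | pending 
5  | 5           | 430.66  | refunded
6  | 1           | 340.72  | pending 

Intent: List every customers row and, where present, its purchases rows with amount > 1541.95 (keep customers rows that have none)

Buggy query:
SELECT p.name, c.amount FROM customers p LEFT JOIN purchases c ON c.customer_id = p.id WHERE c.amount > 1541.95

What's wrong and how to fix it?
Bug: A WHERE condition on the right-hand table after LEFT JOIN drops unmatched parents

Fix: Move the right-table condition into the ON clause so unmatched parents are kept

Corrected query:
SELECT p.name, c.amount FROM customers p LEFT JOIN purchases c ON c.customer_id = p.id AND c.amount > 1541.95

Result:
name  | amount 
------+--------
Bob   | 1918.01
Alice | NULL   
Grace | 1623.9 
Dave  | NULL   
Carol | NULL   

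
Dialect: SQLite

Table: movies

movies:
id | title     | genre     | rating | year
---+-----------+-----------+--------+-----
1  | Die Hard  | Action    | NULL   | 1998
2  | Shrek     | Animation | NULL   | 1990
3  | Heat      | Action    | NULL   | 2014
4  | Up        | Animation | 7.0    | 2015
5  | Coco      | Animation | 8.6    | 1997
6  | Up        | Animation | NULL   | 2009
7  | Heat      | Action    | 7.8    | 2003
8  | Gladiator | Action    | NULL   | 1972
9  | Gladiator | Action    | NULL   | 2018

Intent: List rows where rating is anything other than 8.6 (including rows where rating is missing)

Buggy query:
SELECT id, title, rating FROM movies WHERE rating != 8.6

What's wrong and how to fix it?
Bug: Inequality against NULL is unknown, not true; rows with NULL are dropped

Fix: Handle NULL separately with IS NULL alongside the inequality

Corrected query:
SELECT id, title, rating FROM movies WHERE rating != 8.6 OR rating IS NULL

Result:
id | title     | rating
---+-----------+-------
1  | Die Hard  | NULL  
2  | Shrek     | NULL  
3  | Heat      | NULL  
4  | Up        | 7     
6  | Up        | NULL  
7  | Heat      | 7.8   
8  | Gladiator | NULL  
9  | Gladiator | NULL  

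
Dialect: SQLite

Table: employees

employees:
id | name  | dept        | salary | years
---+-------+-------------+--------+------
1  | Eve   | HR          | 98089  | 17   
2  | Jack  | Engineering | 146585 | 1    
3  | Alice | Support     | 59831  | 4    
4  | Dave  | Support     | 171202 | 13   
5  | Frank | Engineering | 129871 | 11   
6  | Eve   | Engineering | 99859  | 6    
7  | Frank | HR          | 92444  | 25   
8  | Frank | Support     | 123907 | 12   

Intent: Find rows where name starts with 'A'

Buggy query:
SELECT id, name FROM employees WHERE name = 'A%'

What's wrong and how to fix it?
Bug: Wildcards only work with LIKE; '=' treats '%' as a literal character

Fix: Use LIKE for wildcard pattern matching

Corrected query:
SELECT id, name FROM employees WHERE name LIKE 'A%'

Result:
id | name 
---+------
3  | Alice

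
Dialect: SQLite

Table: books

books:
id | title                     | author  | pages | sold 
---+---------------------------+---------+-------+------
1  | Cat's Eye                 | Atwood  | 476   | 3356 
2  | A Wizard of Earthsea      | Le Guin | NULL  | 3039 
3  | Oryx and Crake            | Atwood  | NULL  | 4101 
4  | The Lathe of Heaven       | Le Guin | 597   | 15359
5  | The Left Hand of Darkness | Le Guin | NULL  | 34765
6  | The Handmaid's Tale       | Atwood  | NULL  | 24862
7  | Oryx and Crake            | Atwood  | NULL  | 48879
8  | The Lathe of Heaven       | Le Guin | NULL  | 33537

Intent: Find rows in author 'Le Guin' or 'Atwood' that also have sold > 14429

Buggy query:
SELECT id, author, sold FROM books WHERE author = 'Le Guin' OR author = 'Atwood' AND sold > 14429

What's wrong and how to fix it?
Bug: AND binds tighter than OR, so this parses as author = 'Le Guin' OR (author = 'Atwood' AND sold > 14429)

Fix: Group the OR with parentheses (or use IN), then AND the threshold

Corrected query:
SELECT id, author, sold FROM books WHERE (author = 'Le Guin' OR author = 'Atwood') AND sold > 14429

Result:
id | author  | sold 
---+---------+------
4  | Le Guin | 15359
5  | Le Guin | 34765
6  | Atwood  | 24862
7  | Atwood  | 48879
8  | Le Guin | 33537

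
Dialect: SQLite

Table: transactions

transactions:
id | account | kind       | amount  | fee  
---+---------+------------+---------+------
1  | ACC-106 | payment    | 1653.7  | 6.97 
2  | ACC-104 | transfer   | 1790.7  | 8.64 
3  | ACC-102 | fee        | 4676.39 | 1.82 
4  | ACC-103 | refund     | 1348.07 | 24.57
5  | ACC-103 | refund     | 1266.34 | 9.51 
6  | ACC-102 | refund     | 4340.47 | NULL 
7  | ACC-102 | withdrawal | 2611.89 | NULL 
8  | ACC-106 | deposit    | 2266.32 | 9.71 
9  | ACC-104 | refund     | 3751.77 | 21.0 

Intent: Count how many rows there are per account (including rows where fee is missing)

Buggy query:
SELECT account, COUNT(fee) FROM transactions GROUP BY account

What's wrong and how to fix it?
Bug: COUNT(fee) skips NULLs, so groups with missing fee are undercounted

Fix: Replace COUNT(fee) with COUNT(*)

Corrected query:
SELECT account, COUNT(*) FROM transactions GROUP BY account

Result:
account | COUNT(*)
--------+---------
ACC-102 | 3       
ACC-103 | 2       
ACC-104 | 2       
ACC-106 | 2       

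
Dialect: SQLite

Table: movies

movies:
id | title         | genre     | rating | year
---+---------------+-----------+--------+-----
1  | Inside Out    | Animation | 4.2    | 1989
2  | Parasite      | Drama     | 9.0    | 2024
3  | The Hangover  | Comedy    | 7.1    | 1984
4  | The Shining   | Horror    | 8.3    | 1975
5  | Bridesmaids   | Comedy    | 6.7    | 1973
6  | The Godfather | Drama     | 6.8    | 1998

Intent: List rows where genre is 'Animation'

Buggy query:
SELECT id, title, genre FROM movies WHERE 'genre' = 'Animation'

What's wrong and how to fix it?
Bug: 'genre' in single quotes is a string literal, not the column; the comparison is literal-vs-literal and never true

Fix: Reference the column as genre without single quotes

Corrected query:
SELECT id, title, genre FROM movies WHERE genre = 'Animation'

Result:
id | title      | genre    
---+------------+----------
1  | Inside Out | Animation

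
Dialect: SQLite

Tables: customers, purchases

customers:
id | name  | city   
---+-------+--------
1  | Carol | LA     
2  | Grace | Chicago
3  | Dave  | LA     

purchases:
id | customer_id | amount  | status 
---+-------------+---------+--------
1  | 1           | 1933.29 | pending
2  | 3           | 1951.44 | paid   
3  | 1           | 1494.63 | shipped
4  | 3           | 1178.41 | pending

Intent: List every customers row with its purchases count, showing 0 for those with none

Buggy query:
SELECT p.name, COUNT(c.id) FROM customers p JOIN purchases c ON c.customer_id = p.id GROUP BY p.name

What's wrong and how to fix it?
Bug: An inner join excludes parents with zero children

Fix: Use LEFT JOIN so parents without children still appear (COUNT(c.id) gives 0)

Corrected query:
SELECT p.name, COUNT(c.id) FROM customers p LEFT JOIN purchases c ON c.customer_id = p.id GROUP BY p.name

Result:
name  | COUNT(c.id)
------+------------
Carol | 2          
Dave  | 2          
Grace | 0          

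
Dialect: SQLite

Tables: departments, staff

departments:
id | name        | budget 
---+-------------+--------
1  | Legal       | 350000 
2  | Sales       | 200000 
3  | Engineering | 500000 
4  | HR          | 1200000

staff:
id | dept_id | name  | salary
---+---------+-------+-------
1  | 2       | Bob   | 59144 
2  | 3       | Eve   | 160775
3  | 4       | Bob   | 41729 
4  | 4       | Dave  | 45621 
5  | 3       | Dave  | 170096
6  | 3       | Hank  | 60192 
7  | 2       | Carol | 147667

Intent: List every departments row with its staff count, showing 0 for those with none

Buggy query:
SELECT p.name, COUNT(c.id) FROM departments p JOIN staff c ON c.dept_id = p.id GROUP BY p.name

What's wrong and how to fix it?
Bug: INNER JOIN drops departments rows that have no matching staff rows

Fix: Switch to LEFT JOIN to retain unmatched parent rows

Corrected query:
SELECT p.name, COUNT(c.id) FROM departments p LEFT JOIN staff c ON c.dept_id = p.id GROUP BY p.name

Result:
name        | COUNT(c.id)
------------+------------
Engineering | 3          
HR          | 2          
Legal       | 0          
Sales       | 2          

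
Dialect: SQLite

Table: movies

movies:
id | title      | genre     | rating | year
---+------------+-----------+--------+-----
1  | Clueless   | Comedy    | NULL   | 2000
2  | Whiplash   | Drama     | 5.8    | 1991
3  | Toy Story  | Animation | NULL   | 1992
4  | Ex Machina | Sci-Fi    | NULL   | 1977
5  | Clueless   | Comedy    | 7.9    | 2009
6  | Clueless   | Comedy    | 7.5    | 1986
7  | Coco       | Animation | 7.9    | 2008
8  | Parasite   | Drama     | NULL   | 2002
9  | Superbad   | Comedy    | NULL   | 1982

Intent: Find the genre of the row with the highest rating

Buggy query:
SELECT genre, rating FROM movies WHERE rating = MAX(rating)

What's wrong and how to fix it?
Bug: MAX(rating) is an aggregate and cannot be used directly in WHERE

Fix: Wrap MAX in a scalar subquery so WHERE compares against a single value

Corrected query:
SELECT genre, rating FROM movies WHERE rating = (SELECT MAX(rating) FROM movies)

Result:
genre     | rating
----------+-------
Comedy    | 7.9   
Animation | 7.9   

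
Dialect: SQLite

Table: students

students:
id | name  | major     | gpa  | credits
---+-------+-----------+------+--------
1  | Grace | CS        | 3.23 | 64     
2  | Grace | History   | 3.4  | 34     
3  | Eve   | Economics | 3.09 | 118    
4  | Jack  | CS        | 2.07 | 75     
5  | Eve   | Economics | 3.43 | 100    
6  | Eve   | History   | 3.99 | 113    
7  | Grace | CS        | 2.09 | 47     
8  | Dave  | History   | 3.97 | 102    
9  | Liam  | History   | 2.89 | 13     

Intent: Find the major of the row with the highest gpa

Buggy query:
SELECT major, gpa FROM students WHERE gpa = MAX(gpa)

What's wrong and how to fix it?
Bug: WHERE is evaluated per row; an aggregate over the whole table isn't defined there

Fix: Use a subquery: WHERE gpa = (SELECT MAX(gpa) FROM students)

Corrected query:
SELECT major, gpa FROM students WHERE gpa = (SELECT MAX(gpa) FROM students)

Result:
major   | gpa 
--------+-----
History | 3.99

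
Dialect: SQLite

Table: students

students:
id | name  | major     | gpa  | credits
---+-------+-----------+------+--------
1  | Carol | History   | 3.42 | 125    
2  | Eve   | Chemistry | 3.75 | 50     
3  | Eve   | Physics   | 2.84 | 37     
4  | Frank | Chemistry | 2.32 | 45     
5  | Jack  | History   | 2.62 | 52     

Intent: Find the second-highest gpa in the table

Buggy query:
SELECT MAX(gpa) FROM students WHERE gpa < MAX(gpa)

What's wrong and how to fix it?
Bug: MAX(gpa) on the right of the comparison is an aggregate-in-WHERE error

Fix: Put the inner MAX in a scalar subquery

Corrected query:
SELECT MAX(gpa) FROM students WHERE gpa < (SELECT MAX(gpa) FROM students)

Result:
MAX(gpa)
--------
3.42    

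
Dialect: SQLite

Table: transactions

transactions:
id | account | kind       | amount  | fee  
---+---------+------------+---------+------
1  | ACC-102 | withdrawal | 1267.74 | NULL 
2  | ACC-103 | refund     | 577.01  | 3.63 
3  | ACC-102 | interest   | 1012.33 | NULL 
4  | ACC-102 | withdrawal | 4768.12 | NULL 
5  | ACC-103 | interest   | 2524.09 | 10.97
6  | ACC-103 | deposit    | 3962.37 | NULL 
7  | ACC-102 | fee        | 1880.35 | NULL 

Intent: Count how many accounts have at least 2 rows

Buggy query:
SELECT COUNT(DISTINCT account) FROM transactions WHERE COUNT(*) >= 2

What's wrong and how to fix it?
Bug: WHERE filters individual rows, not groups, so a group-level COUNT is invalid there

Fix: Group first with HAVING COUNT(*) >= 2, then COUNT the resulting groups

Corrected query:
SELECT COUNT(*) FROM (SELECT account FROM transactions GROUP BY account HAVING COUNT(*) >= 2)

Result:
COUNT(*)
--------
2       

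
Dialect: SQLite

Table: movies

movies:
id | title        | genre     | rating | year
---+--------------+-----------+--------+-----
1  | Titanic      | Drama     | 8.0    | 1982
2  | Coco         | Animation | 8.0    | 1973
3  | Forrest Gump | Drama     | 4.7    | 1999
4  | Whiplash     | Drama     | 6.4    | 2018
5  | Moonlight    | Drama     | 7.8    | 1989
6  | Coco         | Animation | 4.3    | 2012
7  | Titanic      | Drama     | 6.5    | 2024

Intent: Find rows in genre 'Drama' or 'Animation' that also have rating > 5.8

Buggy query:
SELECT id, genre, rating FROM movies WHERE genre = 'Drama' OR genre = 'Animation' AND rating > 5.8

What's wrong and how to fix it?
Bug: Without parentheses, AND is evaluated before OR, so the rating filter only applies to the 'Animation' branch

Fix: Group the OR with parentheses (or use IN), then AND the threshold

Corrected query:
SELECT id, genre, rating FROM movies WHERE (genre = 'Drama' OR genre = 'Animation') AND rating > 5.8

Result:
id | genre     | rating
---+-----------+-------
1  | Drama     | 8     
2  | Animation | 8     
4  | Drama     | 6.4   
5  | Drama     | 7.8   
7  | Drama     | 6.5   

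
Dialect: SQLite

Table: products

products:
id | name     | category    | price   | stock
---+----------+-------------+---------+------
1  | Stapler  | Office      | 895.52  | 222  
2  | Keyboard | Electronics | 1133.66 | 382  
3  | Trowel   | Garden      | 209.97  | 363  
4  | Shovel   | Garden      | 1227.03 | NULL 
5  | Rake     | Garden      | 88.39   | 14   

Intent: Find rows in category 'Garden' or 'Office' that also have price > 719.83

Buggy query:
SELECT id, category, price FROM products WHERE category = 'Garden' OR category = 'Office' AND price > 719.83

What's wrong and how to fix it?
Bug: AND binds tighter than OR, so this parses as category = 'Garden' OR (category = 'Office' AND price > 719.83)

Fix: Add parentheses around the OR so the AND applies to both alternatives

Corrected query:
SELECT id, category, price FROM products WHERE (category = 'Garden' OR category = 'Office') AND price > 719.83

Result:
id | category | price  
---+----------+--------
1  | Office   | 895.52 
4  | Garden   | 1227.03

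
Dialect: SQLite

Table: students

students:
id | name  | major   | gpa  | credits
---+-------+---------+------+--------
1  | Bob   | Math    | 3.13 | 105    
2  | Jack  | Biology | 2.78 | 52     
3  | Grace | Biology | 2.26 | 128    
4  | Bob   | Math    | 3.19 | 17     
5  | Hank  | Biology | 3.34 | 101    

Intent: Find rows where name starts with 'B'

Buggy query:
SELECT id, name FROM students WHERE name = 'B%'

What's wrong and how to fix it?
Bug: '=' compares the literal string including the % character; pattern matching needs LIKE

Fix: Replace '=' with LIKE so 'B%' is treated as a pattern

Corrected query:
SELECT id, name FROM students WHERE name LIKE 'B%'

Result:
id | name
---+-----
1  | Bob 
4  | Bob 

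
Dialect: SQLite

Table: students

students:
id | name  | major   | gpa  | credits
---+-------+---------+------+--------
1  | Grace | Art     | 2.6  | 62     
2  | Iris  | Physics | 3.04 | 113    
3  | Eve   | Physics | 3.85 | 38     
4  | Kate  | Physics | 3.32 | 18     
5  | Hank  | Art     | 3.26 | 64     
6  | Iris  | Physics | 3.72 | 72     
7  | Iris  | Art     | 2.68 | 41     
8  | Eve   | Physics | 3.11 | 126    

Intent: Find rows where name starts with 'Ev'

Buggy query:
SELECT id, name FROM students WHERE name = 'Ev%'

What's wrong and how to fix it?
Bug: '=' compares the literal string including the % character; pattern matching needs LIKE

Fix: Use LIKE for wildcard pattern matching

Corrected query:
SELECT id, name FROM students WHERE name LIKE 'Ev%'

Result:
id | name
---+-----
3  | Eve 
8  | Eve 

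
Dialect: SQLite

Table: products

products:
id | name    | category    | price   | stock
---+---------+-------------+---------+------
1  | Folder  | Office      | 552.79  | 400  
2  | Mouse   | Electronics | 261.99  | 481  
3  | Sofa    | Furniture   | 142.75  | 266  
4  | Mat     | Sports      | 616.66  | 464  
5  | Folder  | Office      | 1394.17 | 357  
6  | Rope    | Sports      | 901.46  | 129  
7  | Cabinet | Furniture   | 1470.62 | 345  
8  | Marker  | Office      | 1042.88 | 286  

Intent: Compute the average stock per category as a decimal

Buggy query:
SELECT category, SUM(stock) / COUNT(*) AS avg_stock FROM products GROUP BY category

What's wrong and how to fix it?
Bug: SUM(stock) and COUNT(*) are both integers; the division truncates the fractional part

Fix: Cast one side to REAL so the division keeps the fractional part

Corrected query:
SELECT category, SUM(stock) * 1.0 / COUNT(*) AS avg_stock FROM products GROUP BY category

Result:
category    | avg_stock 
------------+-----------
Electronics | 481       
Furniture   | 305.5     
Office      | 347.666667
Sports      | 296.5     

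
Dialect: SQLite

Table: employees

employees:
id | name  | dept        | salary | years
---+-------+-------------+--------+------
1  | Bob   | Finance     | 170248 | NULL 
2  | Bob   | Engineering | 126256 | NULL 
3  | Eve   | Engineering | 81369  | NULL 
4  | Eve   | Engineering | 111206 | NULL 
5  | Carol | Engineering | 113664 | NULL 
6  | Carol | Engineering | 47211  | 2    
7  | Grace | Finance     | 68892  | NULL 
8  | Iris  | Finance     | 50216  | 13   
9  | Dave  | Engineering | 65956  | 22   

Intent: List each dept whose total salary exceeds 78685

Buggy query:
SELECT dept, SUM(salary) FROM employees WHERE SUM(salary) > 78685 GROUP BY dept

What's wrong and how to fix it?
Bug: WHERE runs before GROUP BY, so aggregates aren't available there

Fix: Move the aggregate condition to a HAVING clause

Corrected query:
SELECT dept, SUM(salary) FROM employees GROUP BY dept HAVING SUM(salary) > 78685

Result:
dept        | SUM(salary)
------------+------------
Engineering | 545662     
Finance     | 289356     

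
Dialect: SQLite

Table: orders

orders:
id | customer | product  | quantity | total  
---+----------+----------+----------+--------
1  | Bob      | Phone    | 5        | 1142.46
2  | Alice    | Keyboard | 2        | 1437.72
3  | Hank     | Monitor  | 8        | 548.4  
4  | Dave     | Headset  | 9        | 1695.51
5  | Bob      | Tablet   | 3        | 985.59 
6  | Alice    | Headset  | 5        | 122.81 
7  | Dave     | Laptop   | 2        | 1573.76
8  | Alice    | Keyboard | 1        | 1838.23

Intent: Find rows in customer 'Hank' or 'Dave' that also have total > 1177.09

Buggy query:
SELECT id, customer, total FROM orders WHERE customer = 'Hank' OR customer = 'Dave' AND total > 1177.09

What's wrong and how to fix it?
Bug: Without parentheses, AND is evaluated before OR, so the total filter only applies to the 'Dave' branch

Fix: Group the OR with parentheses (or use IN), then AND the threshold

Corrected query:
SELECT id, customer, total FROM orders WHERE (customer = 'Hank' OR customer = 'Dave') AND total > 1177.09

Result:
id | customer | total  
---+----------+--------
4  | Dave     | 1695.51
7  | Dave     | 1573.76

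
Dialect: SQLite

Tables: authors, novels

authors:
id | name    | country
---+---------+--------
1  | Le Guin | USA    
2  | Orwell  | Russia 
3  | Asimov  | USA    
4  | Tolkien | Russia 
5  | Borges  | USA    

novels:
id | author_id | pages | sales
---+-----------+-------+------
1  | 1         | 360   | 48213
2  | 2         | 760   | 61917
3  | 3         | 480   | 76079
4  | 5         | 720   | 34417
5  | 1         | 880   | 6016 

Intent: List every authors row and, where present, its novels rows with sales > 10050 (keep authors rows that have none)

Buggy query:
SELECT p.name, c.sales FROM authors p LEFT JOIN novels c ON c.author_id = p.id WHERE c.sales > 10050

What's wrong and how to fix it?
Bug: A WHERE condition on the right-hand table after LEFT JOIN drops unmatched parents

Fix: Put 'c.sales > 10050' in the JOIN's ON clause instead of WHERE

Corrected query:
SELECT p.name, c.sales FROM authors p LEFT JOIN novels c ON c.author_id = p.id AND c.sales > 10050

Result:
name    | sales
--------+------
Le Guin | 48213
Orwell  | 61917
Asimov  | 76079
Tolkien | NULL 
Borges  | 34417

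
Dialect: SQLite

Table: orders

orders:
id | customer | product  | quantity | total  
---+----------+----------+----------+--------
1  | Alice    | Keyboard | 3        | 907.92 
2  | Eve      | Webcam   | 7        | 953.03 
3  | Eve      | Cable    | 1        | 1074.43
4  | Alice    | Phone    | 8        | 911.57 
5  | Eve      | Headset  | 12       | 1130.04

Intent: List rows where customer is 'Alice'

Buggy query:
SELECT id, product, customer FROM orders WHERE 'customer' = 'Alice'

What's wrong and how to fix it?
Bug: Single quotes denote string literals in SQL; the column name is being compared as a constant string

Fix: Remove the quotes around the column name (or use double quotes for an identifier)

Corrected query:
SELECT id, product, customer FROM orders WHERE customer = 'Alice'

Result:
id | product  | customer
---+----------+---------
1  | Keyboard | Alice   
4  | Phone    | Alice   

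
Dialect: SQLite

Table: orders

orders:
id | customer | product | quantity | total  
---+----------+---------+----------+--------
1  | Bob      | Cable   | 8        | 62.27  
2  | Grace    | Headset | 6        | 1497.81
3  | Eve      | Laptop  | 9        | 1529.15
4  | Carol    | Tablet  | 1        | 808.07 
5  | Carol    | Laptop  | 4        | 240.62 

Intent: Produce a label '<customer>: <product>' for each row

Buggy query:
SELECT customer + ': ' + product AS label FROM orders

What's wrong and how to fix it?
Bug: SQLite uses || for string concatenation; + coerces text to numbers (yielding 0)

Fix: Use the || operator for string concatenation

Corrected query:
SELECT customer || ': ' || product AS label FROM orders

Result:
label         
--------------
Bob: Cable    
Grace: Headset
Eve: Laptop   
Carol: Tablet 
Carol: Laptop 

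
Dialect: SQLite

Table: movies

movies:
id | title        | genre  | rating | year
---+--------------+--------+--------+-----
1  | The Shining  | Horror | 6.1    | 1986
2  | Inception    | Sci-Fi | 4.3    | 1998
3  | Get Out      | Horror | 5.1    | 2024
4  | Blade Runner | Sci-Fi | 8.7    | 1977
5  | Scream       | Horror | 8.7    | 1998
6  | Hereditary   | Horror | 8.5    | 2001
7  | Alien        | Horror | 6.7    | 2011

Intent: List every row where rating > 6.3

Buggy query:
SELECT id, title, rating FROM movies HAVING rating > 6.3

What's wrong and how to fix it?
Bug: This is a non-aggregate query (no GROUP BY, no aggregates), so in SQLite the HAVING clause is invalid here; a row-level condition belongs in WHERE

Fix: Replace HAVING with WHERE since the condition applies to individual rows

Corrected query:
SELECT id, title, rating FROM movies WHERE rating > 6.3

Result:
id | title        | rating
---+--------------+-------
4  | Blade Runner | 8.7   
5  | Scream       | 8.7   
6  | Hereditary   | 8.5   
7  | Alien        | 6.7   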